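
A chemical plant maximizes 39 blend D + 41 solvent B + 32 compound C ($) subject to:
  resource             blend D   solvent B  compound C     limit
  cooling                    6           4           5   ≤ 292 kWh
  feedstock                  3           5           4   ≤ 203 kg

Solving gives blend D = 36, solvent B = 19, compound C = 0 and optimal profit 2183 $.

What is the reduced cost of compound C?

-8

Check each constraint at x*: cooling 292/292 (tight); feedstock 203/203 (tight).
Dual feasibility on the basic columns requires 6·y_cooling + 3·y_feedstock = 39, 4·y_cooling + 5·y_feedstock = 41.
Solving: y_cooling = 4, y_feedstock = 5.
Reduced cost of compound C: c₃ − yᵀa₃ = 32 − (4·5 + 5·4) = 32 − 40 = -8.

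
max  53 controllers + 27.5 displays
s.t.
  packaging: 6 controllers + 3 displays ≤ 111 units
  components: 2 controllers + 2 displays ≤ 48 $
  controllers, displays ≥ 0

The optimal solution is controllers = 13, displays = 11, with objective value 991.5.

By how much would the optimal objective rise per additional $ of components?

Check each constraint at x*: packaging 111/111 (tight); components 48/48 (tight).
The binding rows give the dual system: 6·y_packaging + 2·y_components = 53 and 3·y_packaging + 2·y_components = 27.5.
This yields shadow prices y_packaging = 8.5, y_components = 1.
Shadow price of components = 1.

1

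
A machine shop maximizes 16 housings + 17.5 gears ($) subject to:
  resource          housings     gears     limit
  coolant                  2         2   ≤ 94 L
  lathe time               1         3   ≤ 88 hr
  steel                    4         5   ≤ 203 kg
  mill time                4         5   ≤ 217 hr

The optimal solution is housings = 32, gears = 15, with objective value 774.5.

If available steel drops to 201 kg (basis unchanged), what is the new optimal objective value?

At the optimum: coolant uses 94 of 94 (binding); lathe time uses 77 of 88 (slack = 11); steel uses 203 of 203 (binding); mill time uses 203 of 217 (slack = 14).
Slack constraints have shadow price 0 (complementary slackness).
Dual feasibility on the basic columns requires 2·y_coolant + 4·y_steel = 16, 2·y_coolant + 5·y_steel = 17.5.
→ y_coolant = 5 and y_steel = 1.5.
Δz = y_steel·Δb = 1.5 × (-2) = -3, so new z* = 774.5 − 3 = 771.5.

771.5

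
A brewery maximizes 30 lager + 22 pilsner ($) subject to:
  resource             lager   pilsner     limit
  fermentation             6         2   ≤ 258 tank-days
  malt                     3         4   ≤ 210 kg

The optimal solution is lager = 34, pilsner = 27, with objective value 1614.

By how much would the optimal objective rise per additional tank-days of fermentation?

At the optimum: fermentation uses 258 of 258 (binding); malt uses 210 of 210 (binding).
Dual feasibility on the basic columns requires 6·y_fermentation + 3·y_malt = 30, 2·y_fermentation + 4·y_malt = 22.
Solving: y_fermentation = 3, y_malt = 4.
Shadow price of fermentation = 3.

3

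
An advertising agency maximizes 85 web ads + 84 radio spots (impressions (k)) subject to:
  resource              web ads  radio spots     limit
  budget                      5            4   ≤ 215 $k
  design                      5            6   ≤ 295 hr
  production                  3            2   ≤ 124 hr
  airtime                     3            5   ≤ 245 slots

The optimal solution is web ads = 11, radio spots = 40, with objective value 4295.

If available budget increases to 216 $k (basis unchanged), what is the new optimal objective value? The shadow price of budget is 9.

4304

Δb = 1, so new z* = 4295 + (9)·(1) = 4295 + 9 = 4304.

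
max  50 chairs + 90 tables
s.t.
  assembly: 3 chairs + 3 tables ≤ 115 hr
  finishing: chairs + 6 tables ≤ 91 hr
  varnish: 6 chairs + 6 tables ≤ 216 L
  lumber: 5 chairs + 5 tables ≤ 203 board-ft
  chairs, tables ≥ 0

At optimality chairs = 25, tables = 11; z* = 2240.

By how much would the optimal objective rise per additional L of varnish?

Check each constraint at x*: assembly 108/115 (slack 7); finishing 91/91 (tight); varnish 216/216 (tight); lumber 180/203 (slack 23).
Since assembly, lumber are not tight, their duals are 0.
From A_Bᵀ y = c: 1·y_finishing + 6·y_varnish = 50; 6·y_finishing + 6·y_varnish = 90.
→ y_finishing = 8 and y_varnish = 7.
Shadow price of varnish = 7.

7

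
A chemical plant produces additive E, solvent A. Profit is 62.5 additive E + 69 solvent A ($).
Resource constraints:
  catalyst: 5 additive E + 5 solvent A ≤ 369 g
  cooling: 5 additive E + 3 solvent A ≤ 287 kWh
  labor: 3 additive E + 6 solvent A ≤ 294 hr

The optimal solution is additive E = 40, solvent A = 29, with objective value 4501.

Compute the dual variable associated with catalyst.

0

At the optimum: catalyst uses 345 of 369 (slack = 24); cooling uses 287 of 287 (binding); labor uses 294 of 294 (binding).
By complementary slackness, y = 0 for the non-binding constraint.
Dual feasibility on the basic columns requires 5·y_cooling + 3·y_labor = 62.5, 3·y_cooling + 6·y_labor = 69.
→ y_cooling = 8 and y_labor = 7.5.
Shadow price of catalyst = 0.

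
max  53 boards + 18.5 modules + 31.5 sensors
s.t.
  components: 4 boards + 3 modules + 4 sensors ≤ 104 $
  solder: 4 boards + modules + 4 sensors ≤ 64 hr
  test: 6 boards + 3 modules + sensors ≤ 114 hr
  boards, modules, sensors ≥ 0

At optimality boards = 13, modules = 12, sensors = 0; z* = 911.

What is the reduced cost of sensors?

Binding: solder and test. Non-binding: components (16 unused).
Since components is not tight, its dual is 0.
Dual feasibility on the basic columns requires 4·y_solder + 6·y_test = 53, 1·y_solder + 3·y_test = 18.5.
→ y_solder = 8 and y_test = 3.5.
Reduced cost of sensors: c₃ − yᵀa₃ = 31.5 − (8·4 + 3.5·1) = 31.5 − 35.5 = -4.

-4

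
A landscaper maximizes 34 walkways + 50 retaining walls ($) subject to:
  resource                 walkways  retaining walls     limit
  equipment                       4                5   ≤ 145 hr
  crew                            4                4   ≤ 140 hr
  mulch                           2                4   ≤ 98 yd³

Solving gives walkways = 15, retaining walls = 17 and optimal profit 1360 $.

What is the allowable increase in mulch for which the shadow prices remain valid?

Binding constraints: equipment, mulch. The basis is B = [[4,5],[2,4]] with det 6.
Per unit increase in mulch, x* moves by d = (-0.8333, 0.6667).
The basis stays optimal until walkways reaches 0; allowable increase = 18 yd³.

18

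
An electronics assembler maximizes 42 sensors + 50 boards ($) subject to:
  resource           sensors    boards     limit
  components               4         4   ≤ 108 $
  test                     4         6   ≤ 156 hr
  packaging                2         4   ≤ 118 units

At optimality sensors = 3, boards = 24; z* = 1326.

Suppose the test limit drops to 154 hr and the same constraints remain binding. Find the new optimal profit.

1318

Binding: components and test. Non-binding: packaging (16 unused).
By complementary slackness, y = 0 for the non-binding constraint.
Dual feasibility on the basic columns requires 4·y_components + 4·y_test = 42, 4·y_components + 6·y_test = 50.
This yields shadow prices y_components = 6.5, y_test = 4.
Δz = y_test·Δb = 4 × (-2) = -8, so new z* = 1326 − 8 = 1318.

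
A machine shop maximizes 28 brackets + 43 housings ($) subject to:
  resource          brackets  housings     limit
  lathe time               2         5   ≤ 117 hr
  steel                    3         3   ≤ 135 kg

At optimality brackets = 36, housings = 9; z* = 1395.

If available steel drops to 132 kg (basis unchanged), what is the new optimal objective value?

1377

Both lathe time and steel are binding at x*.
The binding rows give the dual system: 2·y_lathe time + 3·y_steel = 28 and 5·y_lathe time + 3·y_steel = 43.
This yields shadow prices y_lathe time = 5, y_steel = 6.
Δz = y_steel·Δb = 6 × (-3) = -18, so new z* = 1395 − 18 = 1377.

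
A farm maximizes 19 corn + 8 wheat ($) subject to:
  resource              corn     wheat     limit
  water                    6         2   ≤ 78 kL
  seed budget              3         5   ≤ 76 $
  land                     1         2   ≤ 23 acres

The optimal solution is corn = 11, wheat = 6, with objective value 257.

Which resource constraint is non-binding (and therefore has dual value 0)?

seed budget

water: 78/78 (binding)
seed budget: 63/76 (slack 13)
land: 23/23 (binding)
By complementary slackness, a constraint with positive slack has shadow price 0 → seed budget.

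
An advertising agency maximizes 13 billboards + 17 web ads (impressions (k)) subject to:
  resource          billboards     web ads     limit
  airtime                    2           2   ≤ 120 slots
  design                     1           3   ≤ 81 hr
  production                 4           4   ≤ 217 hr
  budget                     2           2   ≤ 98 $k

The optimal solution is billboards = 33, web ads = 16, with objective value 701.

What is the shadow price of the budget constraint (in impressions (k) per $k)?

5.5

At the optimum: airtime uses 98 of 120 (slack = 22); design uses 81 of 81 (binding); production uses 196 of 217 (slack = 21); budget uses 98 of 98 (binding).
Since airtime, production are not tight, their duals are 0.
The binding rows give the dual system: 1·y_design + 2·y_budget = 13 and 3·y_design + 2·y_budget = 17.
This yields shadow prices y_design = 2, y_budget = 5.5.
Shadow price of budget = 5.5.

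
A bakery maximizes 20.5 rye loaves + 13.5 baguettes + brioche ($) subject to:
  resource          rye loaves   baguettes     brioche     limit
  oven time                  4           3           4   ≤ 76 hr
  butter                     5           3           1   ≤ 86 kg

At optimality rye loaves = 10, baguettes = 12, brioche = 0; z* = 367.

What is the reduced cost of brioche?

At the optimum: oven time uses 76 of 76 (binding); butter uses 86 of 86 (binding).
From A_Bᵀ y = c: 4·y_oven time + 5·y_butter = 20.5; 3·y_oven time + 3·y_butter = 13.5.
This yields shadow prices y_oven time = 2, y_butter = 2.5.
Reduced cost of brioche: c₃ − yᵀa₃ = 1 − (2·4 + 2.5·1) = 1 − 10.5 = -9.5.

-9.5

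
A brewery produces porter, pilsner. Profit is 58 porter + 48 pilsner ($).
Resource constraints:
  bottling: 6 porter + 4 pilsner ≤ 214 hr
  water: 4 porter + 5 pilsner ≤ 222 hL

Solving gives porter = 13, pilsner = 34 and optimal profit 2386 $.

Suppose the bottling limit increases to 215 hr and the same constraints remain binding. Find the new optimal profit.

Check each constraint at x*: bottling 214/214 (tight); water 222/222 (tight).
From A_Bᵀ y = c: 6·y_bottling + 4·y_water = 58; 4·y_bottling + 5·y_water = 48.
Solving: y_bottling = 7, y_water = 4.
Δz = y_bottling·Δb = 7 × (1) = 7, so new z* = 2386 + 7 = 2393.

2393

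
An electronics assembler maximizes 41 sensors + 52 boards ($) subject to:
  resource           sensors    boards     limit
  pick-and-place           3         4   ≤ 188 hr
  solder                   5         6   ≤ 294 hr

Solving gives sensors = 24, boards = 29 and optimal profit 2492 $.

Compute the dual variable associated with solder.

4

Both pick-and-place and solder are binding at x*.
From A_Bᵀ y = c: 3·y_pick-and-place + 5·y_solder = 41; 4·y_pick-and-place + 6·y_solder = 52.
→ y_pick-and-place = 7 and y_solder = 4.
Shadow price of solder = 4.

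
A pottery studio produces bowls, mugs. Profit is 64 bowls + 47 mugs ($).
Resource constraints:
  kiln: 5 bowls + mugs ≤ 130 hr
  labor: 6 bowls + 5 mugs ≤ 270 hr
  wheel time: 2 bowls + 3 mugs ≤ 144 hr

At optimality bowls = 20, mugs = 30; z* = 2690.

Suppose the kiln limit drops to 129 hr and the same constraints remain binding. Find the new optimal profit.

2688

Check each constraint at x*: kiln 130/130 (tight); labor 270/270 (tight); wheel time 130/144 (slack 14).
Slack constraints have shadow price 0 (complementary slackness).
The binding rows give the dual system: 5·y_kiln + 6·y_labor = 64 and 1·y_kiln + 5·y_labor = 47.
→ y_kiln = 2 and y_labor = 9.
Δz = y_kiln·Δb = 2 × (-1) = -2, so new z* = 2690 − 2 = 2688.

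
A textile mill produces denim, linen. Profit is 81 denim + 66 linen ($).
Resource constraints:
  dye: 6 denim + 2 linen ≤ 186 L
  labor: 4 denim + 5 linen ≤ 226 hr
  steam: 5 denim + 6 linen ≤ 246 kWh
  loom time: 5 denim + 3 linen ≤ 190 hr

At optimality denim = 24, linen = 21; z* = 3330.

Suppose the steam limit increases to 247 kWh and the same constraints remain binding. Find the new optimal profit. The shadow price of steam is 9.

3339

Δb = 1, so new z* = 3330 + (9)·(1) = 3330 + 9 = 3339.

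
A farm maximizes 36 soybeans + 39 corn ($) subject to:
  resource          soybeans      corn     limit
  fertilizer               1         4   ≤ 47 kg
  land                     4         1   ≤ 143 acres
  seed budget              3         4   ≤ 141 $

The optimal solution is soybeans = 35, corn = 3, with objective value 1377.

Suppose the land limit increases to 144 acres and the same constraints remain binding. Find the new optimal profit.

Check each constraint at x*: fertilizer 47/47 (tight); land 143/143 (tight); seed budget 117/141 (slack 24).
By complementary slackness, y = 0 for the non-binding constraint.
From A_Bᵀ y = c: 1·y_fertilizer + 4·y_land = 36; 4·y_fertilizer + 1·y_land = 39.
→ y_fertilizer = 8 and y_land = 7.
Δz = y_land·Δb = 7 × (1) = 7, so new z* = 1377 + 7 = 1384.

1384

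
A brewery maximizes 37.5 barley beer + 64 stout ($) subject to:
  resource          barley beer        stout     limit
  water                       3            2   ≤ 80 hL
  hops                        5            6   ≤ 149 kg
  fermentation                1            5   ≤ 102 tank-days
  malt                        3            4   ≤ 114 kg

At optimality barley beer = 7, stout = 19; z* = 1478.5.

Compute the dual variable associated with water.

0

Binding: hops and fermentation. Non-binding: water (21 unused), malt (17 unused).
By complementary slackness, y = 0 for the non-binding constraints.
The binding rows give the dual system: 5·y_hops + 1·y_fermentation = 37.5 and 6·y_hops + 5·y_fermentation = 64.
→ y_hops = 6.5 and y_fermentation = 5.
Shadow price of water = 0.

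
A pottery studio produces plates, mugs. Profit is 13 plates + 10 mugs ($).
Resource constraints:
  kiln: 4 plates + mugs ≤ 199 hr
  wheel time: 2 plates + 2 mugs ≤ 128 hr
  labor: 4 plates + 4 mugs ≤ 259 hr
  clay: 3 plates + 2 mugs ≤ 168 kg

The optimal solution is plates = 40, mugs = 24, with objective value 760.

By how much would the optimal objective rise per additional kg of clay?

3

At the optimum: kiln uses 184 of 199 (slack = 15); wheel time uses 128 of 128 (binding); labor uses 256 of 259 (slack = 3); clay uses 168 of 168 (binding).
By complementary slackness, y = 0 for the non-binding constraints.
The binding rows give the dual system: 2·y_wheel time + 3·y_clay = 13 and 2·y_wheel time + 2·y_clay = 10.
→ y_wheel time = 2 and y_clay = 3.
Shadow price of clay = 3.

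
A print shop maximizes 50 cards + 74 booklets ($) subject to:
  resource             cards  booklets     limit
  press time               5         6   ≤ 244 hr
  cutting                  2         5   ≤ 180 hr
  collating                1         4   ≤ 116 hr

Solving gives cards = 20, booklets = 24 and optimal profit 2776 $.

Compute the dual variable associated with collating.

5

Check each constraint at x*: press time 244/244 (tight); cutting 160/180 (slack 20); collating 116/116 (tight).
Since cutting is not tight, its dual is 0.
Dual feasibility on the basic columns requires 5·y_press time + 1·y_collating = 50, 6·y_press time + 4·y_collating = 74.
Solving: y_press time = 9, y_collating = 5.
Shadow price of collating = 5.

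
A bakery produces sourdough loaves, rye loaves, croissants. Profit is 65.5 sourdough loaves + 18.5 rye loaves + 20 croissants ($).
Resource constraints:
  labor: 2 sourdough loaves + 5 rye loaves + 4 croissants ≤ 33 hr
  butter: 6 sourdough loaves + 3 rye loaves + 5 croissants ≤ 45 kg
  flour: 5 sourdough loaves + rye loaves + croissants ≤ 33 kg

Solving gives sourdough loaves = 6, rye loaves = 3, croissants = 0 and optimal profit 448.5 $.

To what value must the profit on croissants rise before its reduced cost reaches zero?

At the optimum: labor uses 27 of 33 (slack = 6); butter uses 45 of 45 (binding); flour uses 33 of 33 (binding).
Slack constraints have shadow price 0 (complementary slackness).
Dual feasibility on the basic columns requires 6·y_butter + 5·y_flour = 65.5, 3·y_butter + 1·y_flour = 18.5.
This yields shadow prices y_butter = 3, y_flour = 9.5.
croissants enters the basis when its profit ≥ yᵀa₃ = 3·5 + 9.5·1 = 24.5.

24.5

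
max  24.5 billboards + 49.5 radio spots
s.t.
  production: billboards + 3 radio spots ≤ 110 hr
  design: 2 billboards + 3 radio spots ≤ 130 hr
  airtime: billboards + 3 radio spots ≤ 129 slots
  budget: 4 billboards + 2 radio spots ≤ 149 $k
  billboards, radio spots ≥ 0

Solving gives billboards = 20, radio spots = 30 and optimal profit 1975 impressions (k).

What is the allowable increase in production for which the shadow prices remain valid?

Binding constraints: production, design. The basis is B = [[1,3],[2,3]] with det -3.
Per unit increase in production, x* moves by d = (-1, 0.6667).
The basis stays optimal until airtime becomes binding; allowable increase = 19 hr.

19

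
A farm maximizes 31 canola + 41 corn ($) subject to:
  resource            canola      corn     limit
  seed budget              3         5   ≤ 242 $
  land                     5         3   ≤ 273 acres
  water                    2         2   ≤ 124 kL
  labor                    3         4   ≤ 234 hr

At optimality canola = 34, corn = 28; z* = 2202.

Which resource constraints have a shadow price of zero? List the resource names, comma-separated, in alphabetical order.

labor, land

seed budget: 242/242 (binding)
land: 254/273 (slack 19)
water: 124/124 (binding)
labor: 214/234 (slack 20)
By complementary slackness, a constraint with positive slack has shadow price 0 → labor, land.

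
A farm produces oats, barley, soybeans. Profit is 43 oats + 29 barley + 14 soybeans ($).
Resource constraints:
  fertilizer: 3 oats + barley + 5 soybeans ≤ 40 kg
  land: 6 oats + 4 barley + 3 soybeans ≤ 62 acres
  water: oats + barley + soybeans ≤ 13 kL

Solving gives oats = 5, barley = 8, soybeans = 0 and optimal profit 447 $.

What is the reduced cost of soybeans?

At the optimum: fertilizer uses 23 of 40 (slack = 17); land uses 62 of 62 (binding); water uses 13 of 13 (binding).
Since fertilizer is not tight, its dual is 0.
From A_Bᵀ y = c: 6·y_land + 1·y_water = 43; 4·y_land + 1·y_water = 29.
Solving: y_land = 7, y_water = 1.
Reduced cost of soybeans: c₃ − yᵀa₃ = 14 − (7·3 + 1·1) = 14 − 22 = -8.

-8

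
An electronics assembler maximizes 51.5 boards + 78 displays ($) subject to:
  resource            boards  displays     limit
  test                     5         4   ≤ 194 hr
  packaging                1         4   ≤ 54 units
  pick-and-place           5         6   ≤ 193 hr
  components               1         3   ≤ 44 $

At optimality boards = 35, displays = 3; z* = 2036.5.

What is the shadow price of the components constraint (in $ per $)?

9

Check each constraint at x*: test 187/194 (slack 7); packaging 47/54 (slack 7); pick-and-place 193/193 (tight); components 44/44 (tight).
By complementary slackness, y = 0 for the non-binding constraints.
From A_Bᵀ y = c: 5·y_pick-and-place + 1·y_components = 51.5; 6·y_pick-and-place + 3·y_components = 78.
This yields shadow prices y_pick-and-place = 8.5, y_components = 9.
Shadow price of components = 9.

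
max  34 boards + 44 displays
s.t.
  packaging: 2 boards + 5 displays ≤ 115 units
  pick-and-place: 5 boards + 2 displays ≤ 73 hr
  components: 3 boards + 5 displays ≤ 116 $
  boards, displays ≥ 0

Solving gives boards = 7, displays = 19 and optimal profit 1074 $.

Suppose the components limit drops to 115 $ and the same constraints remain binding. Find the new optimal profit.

Binding: pick-and-place and components. Non-binding: packaging (6 unused).
Slack constraints have shadow price 0 (complementary slackness).
From A_Bᵀ y = c: 5·y_pick-and-place + 3·y_components = 34; 2·y_pick-and-place + 5·y_components = 44.
Solving: y_pick-and-place = 2, y_components = 8.
Δz = y_components·Δb = 8 × (-1) = -8, so new z* = 1074 − 8 = 1066.

1066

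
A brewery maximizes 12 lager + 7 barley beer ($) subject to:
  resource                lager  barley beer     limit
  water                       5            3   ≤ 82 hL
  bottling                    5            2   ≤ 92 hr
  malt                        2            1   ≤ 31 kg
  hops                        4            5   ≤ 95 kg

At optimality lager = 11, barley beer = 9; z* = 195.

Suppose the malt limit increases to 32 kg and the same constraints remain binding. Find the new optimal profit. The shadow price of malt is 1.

Δb = 1, so new z* = 195 + (1)·(1) = 195 + 1 = 196.

196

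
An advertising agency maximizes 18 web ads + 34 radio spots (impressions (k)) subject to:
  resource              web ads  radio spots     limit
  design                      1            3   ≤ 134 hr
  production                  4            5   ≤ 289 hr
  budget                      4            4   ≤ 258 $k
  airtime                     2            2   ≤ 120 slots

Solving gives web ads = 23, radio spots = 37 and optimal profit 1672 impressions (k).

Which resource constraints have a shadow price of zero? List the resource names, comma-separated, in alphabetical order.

design: 134/134 (binding)
production: 277/289 (slack 12)
budget: 240/258 (slack 18)
airtime: 120/120 (binding)
By complementary slackness, a constraint with positive slack has shadow price 0 → budget, production.

budget, production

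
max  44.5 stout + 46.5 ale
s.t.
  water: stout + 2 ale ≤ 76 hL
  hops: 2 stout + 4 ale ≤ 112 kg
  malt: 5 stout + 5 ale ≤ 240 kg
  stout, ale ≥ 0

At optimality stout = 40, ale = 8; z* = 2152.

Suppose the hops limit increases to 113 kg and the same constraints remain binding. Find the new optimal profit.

2153

At the optimum: water uses 56 of 76 (slack = 20); hops uses 112 of 112 (binding); malt uses 240 of 240 (binding).
By complementary slackness, y = 0 for the non-binding constraint.
From A_Bᵀ y = c: 2·y_hops + 5·y_malt = 44.5; 4·y_hops + 5·y_malt = 46.5.
→ y_hops = 1 and y_malt = 8.5.
Δz = y_hops·Δb = 1 × (1) = 1, so new z* = 2152 + 1 = 2153.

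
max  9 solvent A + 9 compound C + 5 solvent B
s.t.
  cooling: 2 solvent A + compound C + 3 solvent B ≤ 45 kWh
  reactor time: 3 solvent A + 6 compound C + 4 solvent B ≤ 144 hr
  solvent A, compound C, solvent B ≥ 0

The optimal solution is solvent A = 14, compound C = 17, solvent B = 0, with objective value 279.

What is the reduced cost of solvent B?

Check each constraint at x*: cooling 45/45 (tight); reactor time 144/144 (tight).
The binding rows give the dual system: 2·y_cooling + 3·y_reactor time = 9 and 1·y_cooling + 6·y_reactor time = 9.
This yields shadow prices y_cooling = 3, y_reactor time = 1.
Reduced cost of solvent B: c₃ − yᵀa₃ = 5 − (3·3 + 1·4) = 5 − 13 = -8.

-8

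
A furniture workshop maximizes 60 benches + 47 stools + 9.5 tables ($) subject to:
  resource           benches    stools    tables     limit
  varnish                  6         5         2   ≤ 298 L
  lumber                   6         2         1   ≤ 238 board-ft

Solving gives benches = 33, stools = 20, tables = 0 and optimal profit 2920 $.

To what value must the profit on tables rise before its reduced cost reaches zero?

19

At the optimum: varnish uses 298 of 298 (binding); lumber uses 238 of 238 (binding).
From A_Bᵀ y = c: 6·y_varnish + 6·y_lumber = 60; 5·y_varnish + 2·y_lumber = 47.
This yields shadow prices y_varnish = 9, y_lumber = 1.
tables enters the basis when its profit ≥ yᵀa₃ = 9·2 + 1·1 = 19.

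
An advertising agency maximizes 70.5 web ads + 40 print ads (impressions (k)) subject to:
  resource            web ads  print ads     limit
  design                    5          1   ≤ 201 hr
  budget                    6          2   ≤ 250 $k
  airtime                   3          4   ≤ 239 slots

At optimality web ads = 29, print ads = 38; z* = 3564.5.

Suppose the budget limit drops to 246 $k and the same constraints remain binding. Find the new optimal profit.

3528.5

At the optimum: design uses 183 of 201 (slack = 18); budget uses 250 of 250 (binding); airtime uses 239 of 239 (binding).
By complementary slackness, y = 0 for the non-binding constraint.
From A_Bᵀ y = c: 6·y_budget + 3·y_airtime = 70.5; 2·y_budget + 4·y_airtime = 40.
This yields shadow prices y_budget = 9, y_airtime = 5.5.
Δz = y_budget·Δb = 9 × (-4) = -36, so new z* = 3564.5 − 36 = 3528.5.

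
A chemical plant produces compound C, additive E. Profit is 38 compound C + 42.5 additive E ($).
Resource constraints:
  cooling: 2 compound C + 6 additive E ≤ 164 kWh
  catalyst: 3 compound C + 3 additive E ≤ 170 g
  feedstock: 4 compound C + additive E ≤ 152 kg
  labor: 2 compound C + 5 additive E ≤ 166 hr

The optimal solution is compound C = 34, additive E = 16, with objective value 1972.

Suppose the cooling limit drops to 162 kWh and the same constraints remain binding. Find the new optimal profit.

At the optimum: cooling uses 164 of 164 (binding); catalyst uses 150 of 170 (slack = 20); feedstock uses 152 of 152 (binding); labor uses 148 of 166 (slack = 18).
By complementary slackness, y = 0 for the non-binding constraints.
The binding rows give the dual system: 2·y_cooling + 4·y_feedstock = 38 and 6·y_cooling + 1·y_feedstock = 42.5.
This yields shadow prices y_cooling = 6, y_feedstock = 6.5.
Δz = y_cooling·Δb = 6 × (-2) = -12, so new z* = 1972 − 12 = 1960.

1960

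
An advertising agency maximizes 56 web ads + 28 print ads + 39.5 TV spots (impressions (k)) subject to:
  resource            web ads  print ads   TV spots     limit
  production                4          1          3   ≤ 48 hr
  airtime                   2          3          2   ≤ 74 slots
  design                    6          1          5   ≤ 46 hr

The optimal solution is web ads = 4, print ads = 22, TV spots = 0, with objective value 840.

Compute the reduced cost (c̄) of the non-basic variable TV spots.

-9.5

At the optimum: production uses 38 of 48 (slack = 10); airtime uses 74 of 74 (binding); design uses 46 of 46 (binding).
Since production is not tight, its dual is 0.
Dual feasibility on the basic columns requires 2·y_airtime + 6·y_design = 56, 3·y_airtime + 1·y_design = 28.
→ y_airtime = 7 and y_design = 7.
Reduced cost of TV spots: c₃ − yᵀa₃ = 39.5 − (7·2 + 7·5) = 39.5 − 49 = -9.5.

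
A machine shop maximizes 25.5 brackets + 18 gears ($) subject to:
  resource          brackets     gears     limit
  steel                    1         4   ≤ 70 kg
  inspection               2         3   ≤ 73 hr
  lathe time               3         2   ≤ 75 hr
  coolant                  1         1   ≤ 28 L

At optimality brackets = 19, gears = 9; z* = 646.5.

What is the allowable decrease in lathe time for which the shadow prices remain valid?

5

Binding constraints: lathe time, coolant. The basis is B = [[3,2],[1,1]] with det 1.
Per unit decrease in lathe time, x* moves by d = (-1, 1).
The basis stays optimal until steel becomes binding; allowable decrease = 5 hr.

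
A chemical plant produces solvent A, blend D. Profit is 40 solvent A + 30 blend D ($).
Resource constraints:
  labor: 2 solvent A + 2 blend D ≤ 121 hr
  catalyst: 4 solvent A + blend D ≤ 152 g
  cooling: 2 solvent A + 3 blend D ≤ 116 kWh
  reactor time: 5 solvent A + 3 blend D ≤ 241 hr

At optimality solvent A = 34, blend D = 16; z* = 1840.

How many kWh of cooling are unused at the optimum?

0

cooling used = 2·34 + 3·16 = 116; slack = 116 − 116 = 0.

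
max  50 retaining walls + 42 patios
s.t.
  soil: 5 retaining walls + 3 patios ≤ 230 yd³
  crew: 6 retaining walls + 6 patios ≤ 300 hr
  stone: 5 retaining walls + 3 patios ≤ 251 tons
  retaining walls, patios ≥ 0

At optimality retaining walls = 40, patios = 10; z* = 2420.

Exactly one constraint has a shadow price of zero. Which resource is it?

stone

soil: 230/230 (binding)
crew: 300/300 (binding)
stone: 230/251 (slack 21)
By complementary slackness, a constraint with positive slack has shadow price 0 → stone.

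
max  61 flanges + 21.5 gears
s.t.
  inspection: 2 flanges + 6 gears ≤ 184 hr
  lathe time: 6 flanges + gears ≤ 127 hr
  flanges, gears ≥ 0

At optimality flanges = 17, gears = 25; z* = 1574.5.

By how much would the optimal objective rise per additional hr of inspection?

Both inspection and lathe time are binding at x*.
The binding rows give the dual system: 2·y_inspection + 6·y_lathe time = 61 and 6·y_inspection + 1·y_lathe time = 21.5.
Solving: y_inspection = 2, y_lathe time = 9.5.
Shadow price of inspection = 2.

2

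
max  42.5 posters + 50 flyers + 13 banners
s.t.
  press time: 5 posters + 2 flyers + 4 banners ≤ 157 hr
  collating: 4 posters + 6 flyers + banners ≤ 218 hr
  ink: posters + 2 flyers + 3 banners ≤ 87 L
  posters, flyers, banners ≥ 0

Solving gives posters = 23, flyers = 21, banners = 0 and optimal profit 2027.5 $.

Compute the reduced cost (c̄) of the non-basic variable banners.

-4.5

At the optimum: press time uses 157 of 157 (binding); collating uses 218 of 218 (binding); ink uses 65 of 87 (slack = 22).
Since ink is not tight, its dual is 0.
From A_Bᵀ y = c: 5·y_press time + 4·y_collating = 42.5; 2·y_press time + 6·y_collating = 50.
Solving: y_press time = 2.5, y_collating = 7.5.
Reduced cost of banners: c₃ − yᵀa₃ = 13 − (2.5·4 + 7.5·1) = 13 − 17.5 = -4.5.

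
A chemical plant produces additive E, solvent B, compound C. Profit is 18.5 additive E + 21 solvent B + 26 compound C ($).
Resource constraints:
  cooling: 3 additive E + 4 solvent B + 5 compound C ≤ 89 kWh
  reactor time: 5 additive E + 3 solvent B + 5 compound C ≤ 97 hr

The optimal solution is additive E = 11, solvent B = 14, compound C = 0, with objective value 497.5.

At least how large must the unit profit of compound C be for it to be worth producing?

27.5

At the optimum: cooling uses 89 of 89 (binding); reactor time uses 97 of 97 (binding).
From A_Bᵀ y = c: 3·y_cooling + 5·y_reactor time = 18.5; 4·y_cooling + 3·y_reactor time = 21.
This yields shadow prices y_cooling = 4.5, y_reactor time = 1.
compound C enters the basis when its profit ≥ yᵀa₃ = 4.5·5 + 1·5 = 27.5.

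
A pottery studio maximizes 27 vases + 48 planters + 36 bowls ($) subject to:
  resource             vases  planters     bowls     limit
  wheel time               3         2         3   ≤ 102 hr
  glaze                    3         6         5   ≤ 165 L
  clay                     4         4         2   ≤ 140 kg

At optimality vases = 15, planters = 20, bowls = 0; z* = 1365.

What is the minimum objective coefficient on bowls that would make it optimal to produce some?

At the optimum: wheel time uses 85 of 102 (slack = 17); glaze uses 165 of 165 (binding); clay uses 140 of 140 (binding).
Slack constraints have shadow price 0 (complementary slackness).
From A_Bᵀ y = c: 3·y_glaze + 4·y_clay = 27; 6·y_glaze + 4·y_clay = 48.
Solving: y_glaze = 7, y_clay = 1.5.
bowls enters the basis when its profit ≥ yᵀa₃ = 7·5 + 1.5·2 = 38.

38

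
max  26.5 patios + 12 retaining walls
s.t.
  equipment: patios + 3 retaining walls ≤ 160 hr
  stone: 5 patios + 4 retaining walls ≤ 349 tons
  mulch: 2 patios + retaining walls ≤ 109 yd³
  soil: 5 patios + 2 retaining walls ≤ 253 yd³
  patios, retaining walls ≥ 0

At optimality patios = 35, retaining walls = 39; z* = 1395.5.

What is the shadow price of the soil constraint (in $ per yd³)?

2.5

Check each constraint at x*: equipment 152/160 (slack 8); stone 331/349 (slack 18); mulch 109/109 (tight); soil 253/253 (tight).
Slack constraints have shadow price 0 (complementary slackness).
From A_Bᵀ y = c: 2·y_mulch + 5·y_soil = 26.5; 1·y_mulch + 2·y_soil = 12.
This yields shadow prices y_mulch = 7, y_soil = 2.5.
Shadow price of soil = 2.5.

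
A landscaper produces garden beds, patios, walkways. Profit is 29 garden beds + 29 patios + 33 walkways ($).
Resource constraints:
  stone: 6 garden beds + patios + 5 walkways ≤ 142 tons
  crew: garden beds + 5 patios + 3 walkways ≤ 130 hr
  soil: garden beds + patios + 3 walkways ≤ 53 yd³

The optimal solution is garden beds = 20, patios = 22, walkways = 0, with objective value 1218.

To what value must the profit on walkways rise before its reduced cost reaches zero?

Check each constraint at x*: stone 142/142 (tight); crew 130/130 (tight); soil 42/53 (slack 11).
By complementary slackness, y = 0 for the non-binding constraint.
From A_Bᵀ y = c: 6·y_stone + 1·y_crew = 29; 1·y_stone + 5·y_crew = 29.
→ y_stone = 4 and y_crew = 5.
walkways enters the basis when its profit ≥ yᵀa₃ = 4·5 + 5·3 = 35.

35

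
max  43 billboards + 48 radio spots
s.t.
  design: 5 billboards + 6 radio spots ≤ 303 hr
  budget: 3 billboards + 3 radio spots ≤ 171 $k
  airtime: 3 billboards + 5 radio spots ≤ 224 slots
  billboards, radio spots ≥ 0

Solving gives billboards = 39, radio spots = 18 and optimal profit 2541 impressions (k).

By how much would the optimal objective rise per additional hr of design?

At the optimum: design uses 303 of 303 (binding); budget uses 171 of 171 (binding); airtime uses 207 of 224 (slack = 17).
Since airtime is not tight, its dual is 0.
From A_Bᵀ y = c: 5·y_design + 3·y_budget = 43; 6·y_design + 3·y_budget = 48.
→ y_design = 5 and y_budget = 6.
Shadow price of design = 5.

5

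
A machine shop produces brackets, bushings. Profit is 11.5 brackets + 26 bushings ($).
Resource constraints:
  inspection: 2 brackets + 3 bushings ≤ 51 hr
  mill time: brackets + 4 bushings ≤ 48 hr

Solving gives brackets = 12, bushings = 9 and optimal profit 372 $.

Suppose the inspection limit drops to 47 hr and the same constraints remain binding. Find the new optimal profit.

Both inspection and mill time are binding at x*.
Dual feasibility on the basic columns requires 2·y_inspection + 1·y_mill time = 11.5, 3·y_inspection + 4·y_mill time = 26.
Solving: y_inspection = 4, y_mill time = 3.5.
Δz = y_inspection·Δb = 4 × (-4) = -16, so new z* = 372 − 16 = 356.

356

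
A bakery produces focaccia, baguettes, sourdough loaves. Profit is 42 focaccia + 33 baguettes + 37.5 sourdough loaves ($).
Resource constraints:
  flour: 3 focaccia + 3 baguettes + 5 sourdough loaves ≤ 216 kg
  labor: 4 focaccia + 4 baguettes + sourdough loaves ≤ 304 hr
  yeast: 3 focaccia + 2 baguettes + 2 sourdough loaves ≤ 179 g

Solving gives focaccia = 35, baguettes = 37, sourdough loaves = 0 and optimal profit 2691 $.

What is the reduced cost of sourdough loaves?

Check each constraint at x*: flour 216/216 (tight); labor 288/304 (slack 16); yeast 179/179 (tight).
Since labor is not tight, its dual is 0.
Dual feasibility on the basic columns requires 3·y_flour + 3·y_yeast = 42, 3·y_flour + 2·y_yeast = 33.
This yields shadow prices y_flour = 5, y_yeast = 9.
Reduced cost of sourdough loaves: c₃ − yᵀa₃ = 37.5 − (5·5 + 9·2) = 37.5 − 43 = -5.5.

-5.5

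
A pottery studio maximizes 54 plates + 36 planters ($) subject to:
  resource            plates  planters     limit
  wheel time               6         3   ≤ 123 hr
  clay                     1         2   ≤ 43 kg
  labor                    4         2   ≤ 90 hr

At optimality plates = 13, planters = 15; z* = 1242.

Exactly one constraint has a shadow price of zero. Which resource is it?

labor

wheel time: 123/123 (binding)
clay: 43/43 (binding)
labor: 82/90 (slack 8)
By complementary slackness, a constraint with positive slack has shadow price 0 → labor.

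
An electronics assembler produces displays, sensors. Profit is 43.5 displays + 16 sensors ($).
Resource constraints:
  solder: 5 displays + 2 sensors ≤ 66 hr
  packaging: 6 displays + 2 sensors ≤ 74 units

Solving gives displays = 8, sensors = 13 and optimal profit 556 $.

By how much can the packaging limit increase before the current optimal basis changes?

5.2

Binding constraints: solder, packaging. The basis is B = [[5,2],[6,2]] with det -2.
Per unit increase in packaging, x* moves by d = (1, -2.5).
The basis stays optimal until sensors reaches 0; allowable increase = 5.2 units.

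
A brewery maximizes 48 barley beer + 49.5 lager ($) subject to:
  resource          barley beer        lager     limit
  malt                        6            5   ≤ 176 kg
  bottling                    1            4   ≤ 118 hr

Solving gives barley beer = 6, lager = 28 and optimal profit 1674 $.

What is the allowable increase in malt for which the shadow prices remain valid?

532

Binding constraints: malt, bottling. The basis is B = [[6,5],[1,4]] with det 19.
Per unit increase in malt, x* moves by d = (0.2105, -0.0526).
The basis stays optimal until lager reaches 0; allowable increase = 532 kg.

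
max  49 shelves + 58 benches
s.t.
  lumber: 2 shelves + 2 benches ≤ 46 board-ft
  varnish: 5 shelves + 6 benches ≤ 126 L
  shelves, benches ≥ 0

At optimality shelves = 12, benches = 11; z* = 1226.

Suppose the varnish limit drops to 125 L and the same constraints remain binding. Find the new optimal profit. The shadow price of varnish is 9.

1217

Δb = -1, so new z* = 1226 + (9)·(-1) = 1226 − 9 = 1217.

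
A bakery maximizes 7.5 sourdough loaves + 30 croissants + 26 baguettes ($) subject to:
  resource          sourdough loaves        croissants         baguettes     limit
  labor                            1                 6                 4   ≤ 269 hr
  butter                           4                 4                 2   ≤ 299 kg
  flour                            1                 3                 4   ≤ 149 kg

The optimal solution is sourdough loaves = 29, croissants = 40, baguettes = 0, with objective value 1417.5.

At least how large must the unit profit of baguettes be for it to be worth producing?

Check each constraint at x*: labor 269/269 (tight); butter 276/299 (slack 23); flour 149/149 (tight).
By complementary slackness, y = 0 for the non-binding constraint.
From A_Bᵀ y = c: 1·y_labor + 1·y_flour = 7.5; 6·y_labor + 3·y_flour = 30.
→ y_labor = 2.5 and y_flour = 5.
baguettes enters the basis when its profit ≥ yᵀa₃ = 2.5·4 + 5·4 = 30.

30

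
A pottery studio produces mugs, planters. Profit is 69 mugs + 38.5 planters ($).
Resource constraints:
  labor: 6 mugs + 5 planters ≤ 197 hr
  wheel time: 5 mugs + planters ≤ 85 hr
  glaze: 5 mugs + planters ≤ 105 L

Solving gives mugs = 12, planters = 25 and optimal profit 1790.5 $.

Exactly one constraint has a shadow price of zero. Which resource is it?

labor: 197/197 (binding)
wheel time: 85/85 (binding)
glaze: 85/105 (slack 20)
By complementary slackness, a constraint with positive slack has shadow price 0 → glaze.

glaze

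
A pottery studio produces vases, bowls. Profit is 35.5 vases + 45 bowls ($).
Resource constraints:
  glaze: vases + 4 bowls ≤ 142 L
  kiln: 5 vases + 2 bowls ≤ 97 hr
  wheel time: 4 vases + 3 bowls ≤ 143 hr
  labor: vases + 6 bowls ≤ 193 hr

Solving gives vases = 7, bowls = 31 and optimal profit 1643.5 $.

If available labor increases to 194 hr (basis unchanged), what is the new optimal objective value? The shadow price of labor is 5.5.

Δb = 1, so new z* = 1643.5 + (5.5)·(1) = 1643.5 + 5.5 = 1649.

1649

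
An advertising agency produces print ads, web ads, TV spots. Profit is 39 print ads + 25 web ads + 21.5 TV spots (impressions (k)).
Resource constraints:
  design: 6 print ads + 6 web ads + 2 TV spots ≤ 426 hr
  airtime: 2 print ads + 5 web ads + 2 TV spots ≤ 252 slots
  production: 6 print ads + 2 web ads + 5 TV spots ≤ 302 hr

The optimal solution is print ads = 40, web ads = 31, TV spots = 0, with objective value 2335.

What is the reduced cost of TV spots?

-2

At the optimum: design uses 426 of 426 (binding); airtime uses 235 of 252 (slack = 17); production uses 302 of 302 (binding).
By complementary slackness, y = 0 for the non-binding constraint.
The binding rows give the dual system: 6·y_design + 6·y_production = 39 and 6·y_design + 2·y_production = 25.
This yields shadow prices y_design = 3, y_production = 3.5.
Reduced cost of TV spots: c₃ − yᵀa₃ = 21.5 − (3·2 + 3.5·5) = 21.5 − 23.5 = -2.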